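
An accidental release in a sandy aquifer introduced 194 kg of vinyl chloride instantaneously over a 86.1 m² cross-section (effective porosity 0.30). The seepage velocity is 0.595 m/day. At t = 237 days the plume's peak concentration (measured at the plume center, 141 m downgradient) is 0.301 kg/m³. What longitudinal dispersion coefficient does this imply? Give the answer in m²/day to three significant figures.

0.209 m²/day

At the plume center C_max = M/(n_e·A·√(4πDt)), so D = M²/(4πt·(n_e·A·C_max)²).
n_e·A·C_max = 0.30 × 86.1 × 0.301 = 7.775 kg/m.
D = 194²/(4π × 237 × 7.775²) = 0.209 m²/day.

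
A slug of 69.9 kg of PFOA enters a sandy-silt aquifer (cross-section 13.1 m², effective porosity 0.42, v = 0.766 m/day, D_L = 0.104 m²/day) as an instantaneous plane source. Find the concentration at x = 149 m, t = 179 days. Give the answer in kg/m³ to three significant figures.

0.125 kg/m³

For an instantaneous plane source, C(x,t) = M/(n_e·A·√(4πDt)) · exp(−(x−vt)²/(4Dt)), with n_e·A the pore (flow) area.
Plume center vt = 0.766 × 179 = 137.114 m, so the well at 149 m is 11.886 m downgradient of the peak.
√(4πDt) = 15.29 m, giving peak height M/(n_e·A·√(4πDt)) = 69.9/(0.42 × 13.1 × 15.29) = 0.8309 kg/m³.
(x−vt)²/(4Dt) = (11.886)²/(4 × 0.104 × 179) = 1.897; exp(−1.897) = 0.1500.
C = 0.8309 × 0.1500 = 0.125 kg/m³.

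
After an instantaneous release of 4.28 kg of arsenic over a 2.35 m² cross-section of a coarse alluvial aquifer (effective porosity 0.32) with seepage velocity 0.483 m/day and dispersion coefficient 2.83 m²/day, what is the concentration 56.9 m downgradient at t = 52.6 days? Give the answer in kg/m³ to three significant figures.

For an instantaneous plane source, C(x,t) = M/(n_e·A·√(4πDt)) · exp(−(x−vt)²/(4Dt)), with n_e·A the pore (flow) area.
Plume center vt = 0.483 × 52.6 = 25.4058 m, so the well at 56.9 m is 31.4942 m downgradient of the peak.
√(4πDt) = 43.25 m, giving peak height M/(n_e·A·√(4πDt)) = 4.28/(0.32 × 2.35 × 43.25) = 0.1316 kg/m³.
(x−vt)²/(4Dt) = (31.4942)²/(4 × 2.83 × 52.6) = 1.666; exp(−1.666) = 0.1890.
C = 0.1316 × 0.1890 = 0.0249 kg/m³.

0.0249 kg/m³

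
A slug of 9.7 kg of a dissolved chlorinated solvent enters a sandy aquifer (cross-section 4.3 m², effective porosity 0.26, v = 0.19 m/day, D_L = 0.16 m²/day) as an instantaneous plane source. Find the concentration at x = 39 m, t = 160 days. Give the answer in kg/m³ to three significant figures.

0.235 kg/m³

For an instantaneous plane source, C(x,t) = M/(n_e·A·√(4πDt)) · exp(−(x−vt)²/(4Dt)), with n_e·A the pore (flow) area.
Plume center vt = 0.19 × 160 = 30.4 m, so the well at 39 m is 8.6 m downgradient of the peak.
√(4πDt) = 17.94 m, giving peak height M/(n_e·A·√(4πDt)) = 9.7/(0.26 × 4.3 × 17.94) = 0.4836 kg/m³.
(x−vt)²/(4Dt) = (8.6)²/(4 × 0.16 × 160) = 0.7223; exp(−0.7223) = 0.4856.
C = 0.4836 × 0.4856 = 0.235 kg/m³.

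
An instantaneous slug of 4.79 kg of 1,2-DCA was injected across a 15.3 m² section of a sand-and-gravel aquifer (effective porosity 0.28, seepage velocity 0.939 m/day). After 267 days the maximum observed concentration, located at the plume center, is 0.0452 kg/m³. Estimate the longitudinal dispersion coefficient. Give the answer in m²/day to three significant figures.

At the plume center C_max = M/(n_e·A·√(4πDt)), so D = M²/(4πt·(n_e·A·C_max)²).
n_e·A·C_max = 0.28 × 15.3 × 0.0452 = 0.1936 kg/m.
D = 4.79²/(4π × 267 × 0.1936²) = 0.182 m²/day.

0.182 m²/day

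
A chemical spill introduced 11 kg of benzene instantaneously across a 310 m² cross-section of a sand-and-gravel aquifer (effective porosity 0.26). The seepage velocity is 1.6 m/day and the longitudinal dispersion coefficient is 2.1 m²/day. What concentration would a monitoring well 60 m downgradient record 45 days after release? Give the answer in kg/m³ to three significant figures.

0.00271 kg/m³

For an instantaneous plane source, C(x,t) = M/(n_e·A·√(4πDt)) · exp(−(x−vt)²/(4Dt)), with n_e·A the pore (flow) area.
Plume center vt = 1.6 × 45 = 72 m, so the well at 60 m is 12 m upgradient of the peak.
√(4πDt) = 34.46 m, giving peak height M/(n_e·A·√(4πDt)) = 11/(0.26 × 310 × 34.46) = 0.003960 kg/m³.
(x−vt)²/(4Dt) = (-12)²/(4 × 2.1 × 45) = 0.3810; exp(−0.3810) = 0.6832.
C = 0.003960 × 0.6832 = 0.00271 kg/m³.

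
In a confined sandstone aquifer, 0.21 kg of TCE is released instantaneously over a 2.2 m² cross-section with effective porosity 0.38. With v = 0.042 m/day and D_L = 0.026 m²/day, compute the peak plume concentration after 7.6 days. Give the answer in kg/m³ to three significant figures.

The peak of an instantaneous 1D plume sits at x = vt; there the Gaussian factor is 1 and C_max = M/(n_e·A·√(4πDt)), where n_e·A is the pore area the mass is dissolved in.
√(4πDt) = √(4π × 0.026 × 7.6) = 1.576 m, so C_max = 0.21/(0.38 × 2.2 × 1.576) = 0.159 kg/m³.

0.159 kg/m³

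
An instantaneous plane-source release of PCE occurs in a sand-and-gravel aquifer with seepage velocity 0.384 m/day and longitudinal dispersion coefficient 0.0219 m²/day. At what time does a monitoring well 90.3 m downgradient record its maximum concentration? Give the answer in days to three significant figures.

235 days

For the 1D instantaneous-source solution, setting ∂C/∂t = 0 at fixed x gives v²t² + 2Dt − x² = 0, so t = (√(D² + v²x²) − D)/v².
√(D² + v²x²) = √(0.0219² + 0.384² × 90.3²) = 34.68; v² = 0.147456.
t = (34.68 − 0.0219)/0.147456 = 235 days (vs. the pure-advection estimate x/v = 235 d).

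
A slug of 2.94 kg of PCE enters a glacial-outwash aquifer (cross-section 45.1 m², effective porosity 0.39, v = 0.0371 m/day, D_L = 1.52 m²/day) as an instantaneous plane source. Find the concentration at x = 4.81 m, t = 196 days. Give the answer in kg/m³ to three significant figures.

0.00272 kg/m³

For an instantaneous plane source, C(x,t) = M/(n_e·A·√(4πDt)) · exp(−(x−vt)²/(4Dt)), with n_e·A the pore (flow) area.
Plume center vt = 0.0371 × 196 = 7.2716 m, so the well at 4.81 m is 2.4616 m upgradient of the peak.
√(4πDt) = 61.19 m, giving peak height M/(n_e·A·√(4πDt)) = 2.94/(0.39 × 45.1 × 61.19) = 0.002732 kg/m³.
(x−vt)²/(4Dt) = (-2.4616)²/(4 × 1.52 × 196) = 0.005085; exp(−0.005085) = 0.9949.
C = 0.002732 × 0.9949 = 0.00272 kg/m³.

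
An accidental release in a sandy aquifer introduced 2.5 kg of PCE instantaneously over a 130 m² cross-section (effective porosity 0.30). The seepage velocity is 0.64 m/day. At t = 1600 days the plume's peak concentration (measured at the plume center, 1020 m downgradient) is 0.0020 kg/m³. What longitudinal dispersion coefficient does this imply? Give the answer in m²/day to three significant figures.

0.0511 m²/day

At the plume center C_max = M/(n_e·A·√(4πDt)), so D = M²/(4πt·(n_e·A·C_max)²).
n_e·A·C_max = 0.30 × 130 × 0.0020 = 0.07800 kg/m.
D = 2.5²/(4π × 1600 × 0.07800²) = 0.0511 m²/day.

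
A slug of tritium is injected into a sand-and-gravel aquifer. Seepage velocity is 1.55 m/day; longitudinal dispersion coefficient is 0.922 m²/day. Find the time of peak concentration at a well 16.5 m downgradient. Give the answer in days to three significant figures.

For the 1D instantaneous-source solution, setting ∂C/∂t = 0 at fixed x gives v²t² + 2Dt − x² = 0, so t = (√(D² + v²x²) − D)/v².
√(D² + v²x²) = √(0.922² + 1.55² × 16.5²) = 25.59; v² = 2.4025.
t = (25.59 − 0.922)/2.4025 = 10.3 days (vs. the pure-advection estimate x/v = 10.6 d).

10.3 days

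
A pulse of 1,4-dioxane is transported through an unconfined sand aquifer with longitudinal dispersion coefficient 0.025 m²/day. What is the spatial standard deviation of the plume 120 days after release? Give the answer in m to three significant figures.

Dispersive spreading gives a Gaussian with σ² = 2Dt; advection only shifts the center.
σ = √(2 × 0.025 × 120) = 2.45 m.

2.45 m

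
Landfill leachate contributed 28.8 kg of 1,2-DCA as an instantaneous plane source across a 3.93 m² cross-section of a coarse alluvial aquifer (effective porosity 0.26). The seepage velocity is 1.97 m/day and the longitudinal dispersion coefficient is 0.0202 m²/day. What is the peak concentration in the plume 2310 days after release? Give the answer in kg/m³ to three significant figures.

The peak of an instantaneous 1D plume sits at x = vt; there the Gaussian factor is 1 and C_max = M/(n_e·A·√(4πDt)), where n_e·A is the pore area the mass is dissolved in.
√(4πDt) = √(4π × 0.0202 × 2310) = 24.22 m, so C_max = 28.8/(0.26 × 3.93 × 24.22) = 1.16 kg/m³.

1.16 kg/m³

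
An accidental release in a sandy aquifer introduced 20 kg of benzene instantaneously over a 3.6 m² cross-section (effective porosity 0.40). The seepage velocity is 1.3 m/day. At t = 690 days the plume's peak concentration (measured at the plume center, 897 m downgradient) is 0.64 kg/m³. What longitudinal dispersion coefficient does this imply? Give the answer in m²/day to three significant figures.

0.0543 m²/day

At the plume center C_max = M/(n_e·A·√(4πDt)), so D = M²/(4πt·(n_e·A·C_max)²).
n_e·A·C_max = 0.40 × 3.6 × 0.64 = 0.9216 kg/m.
D = 20²/(4π × 690 × 0.9216²) = 0.0543 m²/day.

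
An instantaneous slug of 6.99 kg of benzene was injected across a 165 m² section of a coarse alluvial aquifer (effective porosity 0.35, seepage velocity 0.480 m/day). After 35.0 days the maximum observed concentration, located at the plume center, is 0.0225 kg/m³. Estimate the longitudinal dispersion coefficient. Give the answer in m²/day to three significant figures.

At the plume center C_max = M/(n_e·A·√(4πDt)), so D = M²/(4πt·(n_e·A·C_max)²).
n_e·A·C_max = 0.35 × 165 × 0.0225 = 1.299 kg/m.
D = 6.99²/(4π × 35.0 × 1.299²) = 0.0658 m²/day.

0.0658 m²/day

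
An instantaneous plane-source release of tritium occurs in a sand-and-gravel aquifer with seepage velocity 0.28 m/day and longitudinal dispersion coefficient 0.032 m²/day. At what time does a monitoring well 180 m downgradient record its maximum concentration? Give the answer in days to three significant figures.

642 days

For the 1D instantaneous-source solution, setting ∂C/∂t = 0 at fixed x gives v²t² + 2Dt − x² = 0, so t = (√(D² + v²x²) − D)/v².
√(D² + v²x²) = √(0.032² + 0.28² × 180²) = 50.40; v² = 0.0784.
t = (50.40 − 0.032)/0.0784 = 642 days (vs. the pure-advection estimate x/v = 643 d).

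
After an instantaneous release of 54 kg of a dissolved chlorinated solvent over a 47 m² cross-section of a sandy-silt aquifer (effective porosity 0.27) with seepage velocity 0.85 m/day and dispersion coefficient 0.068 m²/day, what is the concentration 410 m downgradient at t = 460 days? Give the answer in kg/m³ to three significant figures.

For an instantaneous plane source, C(x,t) = M/(n_e·A·√(4πDt)) · exp(−(x−vt)²/(4Dt)), with n_e·A the pore (flow) area.
Plume center vt = 0.85 × 460 = 391 m, so the well at 410 m is 19 m downgradient of the peak.
√(4πDt) = 19.83 m, giving peak height M/(n_e·A·√(4πDt)) = 54/(0.27 × 47 × 19.83) = 0.2146 kg/m³.
(x−vt)²/(4Dt) = (19)²/(4 × 0.068 × 460) = 2.885; exp(−2.885) = 0.05585.
C = 0.2146 × 0.05585 = 0.0120 kg/m³.

0.0120 kg/m³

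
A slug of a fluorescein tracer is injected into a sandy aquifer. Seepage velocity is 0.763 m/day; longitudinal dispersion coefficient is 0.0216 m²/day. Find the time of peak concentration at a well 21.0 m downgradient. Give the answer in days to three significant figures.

27.5 days

For the 1D instantaneous-source solution, setting ∂C/∂t = 0 at fixed x gives v²t² + 2Dt − x² = 0, so t = (√(D² + v²x²) − D)/v².
√(D² + v²x²) = √(0.0216² + 0.763² × 21.0²) = 16.02; v² = 0.582169.
t = (16.02 − 0.0216)/0.582169 = 27.5 days (vs. the pure-advection estimate x/v = 27.5 d).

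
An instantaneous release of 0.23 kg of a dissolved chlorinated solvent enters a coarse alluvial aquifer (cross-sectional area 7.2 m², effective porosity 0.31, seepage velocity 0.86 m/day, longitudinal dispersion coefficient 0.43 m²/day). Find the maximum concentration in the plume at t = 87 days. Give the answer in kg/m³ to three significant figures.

The peak of an instantaneous 1D plume sits at x = vt; there the Gaussian factor is 1 and C_max = M/(n_e·A·√(4πDt)), where n_e·A is the pore area the mass is dissolved in.
√(4πDt) = √(4π × 0.43 × 87) = 21.68 m, so C_max = 0.23/(0.31 × 7.2 × 21.68) = 0.00475 kg/m³.

0.00475 kg/m³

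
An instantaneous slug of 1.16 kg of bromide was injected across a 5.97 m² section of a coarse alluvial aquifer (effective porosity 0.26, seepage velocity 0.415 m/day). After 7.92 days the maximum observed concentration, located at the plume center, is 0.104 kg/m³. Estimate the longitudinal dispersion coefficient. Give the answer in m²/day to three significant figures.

At the plume center C_max = M/(n_e·A·√(4πDt)), so D = M²/(4πt·(n_e·A·C_max)²).
n_e·A·C_max = 0.26 × 5.97 × 0.104 = 0.1614 kg/m.
D = 1.16²/(4π × 7.92 × 0.1614²) = 0.519 m²/day.

0.519 m²/day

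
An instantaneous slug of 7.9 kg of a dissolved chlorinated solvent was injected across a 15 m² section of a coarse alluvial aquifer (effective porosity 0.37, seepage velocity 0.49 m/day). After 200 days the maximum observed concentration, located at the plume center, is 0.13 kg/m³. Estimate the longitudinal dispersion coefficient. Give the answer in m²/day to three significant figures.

0.0477 m²/day

At the plume center C_max = M/(n_e·A·√(4πDt)), so D = M²/(4πt·(n_e·A·C_max)²).
n_e·A·C_max = 0.37 × 15 × 0.13 = 0.7215 kg/m.
D = 7.9²/(4π × 200 × 0.7215²) = 0.0477 m²/day.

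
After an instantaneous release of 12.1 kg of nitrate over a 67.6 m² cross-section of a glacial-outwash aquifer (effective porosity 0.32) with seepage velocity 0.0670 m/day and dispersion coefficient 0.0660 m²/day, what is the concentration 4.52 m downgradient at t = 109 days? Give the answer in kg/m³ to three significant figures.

For an instantaneous plane source, C(x,t) = M/(n_e·A·√(4πDt)) · exp(−(x−vt)²/(4Dt)), with n_e·A the pore (flow) area.
Plume center vt = 0.0670 × 109 = 7.303 m, so the well at 4.52 m is 2.783 m upgradient of the peak.
√(4πDt) = 9.508 m, giving peak height M/(n_e·A·√(4πDt)) = 12.1/(0.32 × 67.6 × 9.508) = 0.05883 kg/m³.
(x−vt)²/(4Dt) = (-2.783)²/(4 × 0.0660 × 109) = 0.2692; exp(−0.2692) = 0.7640.
C = 0.05883 × 0.7640 = 0.0449 kg/m³.

0.0449 kg/m³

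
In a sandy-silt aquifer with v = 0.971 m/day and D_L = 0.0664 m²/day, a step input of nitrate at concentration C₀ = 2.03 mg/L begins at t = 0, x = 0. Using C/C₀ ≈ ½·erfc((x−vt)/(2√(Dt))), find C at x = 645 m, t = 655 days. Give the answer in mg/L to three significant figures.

For a continuous step input, C/C₀ ≈ ½·erfc((x−vt)/(2√(Dt))).
vt = 0.971 × 655 = 636.005 m and 2√(Dt) = 2√(0.0664 × 655) = 13.19 m.
Argument (x−vt)/(2√(Dt)) = (645 − 636.005)/13.19 = 0.6820; ½·erfc(0.6820) = 0.1674.
C = 2.03 × 0.1674 = 0.340 mg/L.

0.340 mg/L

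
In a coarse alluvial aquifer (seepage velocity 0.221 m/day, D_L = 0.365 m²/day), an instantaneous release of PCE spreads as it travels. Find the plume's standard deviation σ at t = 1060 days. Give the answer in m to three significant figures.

Dispersive spreading gives a Gaussian with σ² = 2Dt; advection only shifts the center.
σ = √(2 × 0.365 × 1060) = 27.8 m.

27.8 m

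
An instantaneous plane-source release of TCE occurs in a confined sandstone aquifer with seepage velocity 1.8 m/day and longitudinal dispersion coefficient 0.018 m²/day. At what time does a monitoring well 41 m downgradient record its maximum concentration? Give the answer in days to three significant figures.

22.8 days

For the 1D instantaneous-source solution, setting ∂C/∂t = 0 at fixed x gives v²t² + 2Dt − x² = 0, so t = (√(D² + v²x²) − D)/v².
√(D² + v²x²) = √(0.018² + 1.8² × 41²) = 73.80; v² = 3.24.
t = (73.80 − 0.018)/3.24 = 22.8 days (vs. the pure-advection estimate x/v = 22.8 d).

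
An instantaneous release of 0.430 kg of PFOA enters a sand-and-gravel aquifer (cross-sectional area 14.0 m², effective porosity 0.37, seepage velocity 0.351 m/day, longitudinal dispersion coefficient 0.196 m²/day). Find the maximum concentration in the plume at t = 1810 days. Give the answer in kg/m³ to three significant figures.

The peak of an instantaneous 1D plume sits at x = vt; there the Gaussian factor is 1 and C_max = M/(n_e·A·√(4πDt)), where n_e·A is the pore area the mass is dissolved in.
√(4πDt) = √(4π × 0.196 × 1810) = 66.77 m, so C_max = 0.430/(0.37 × 14.0 × 66.77) = 0.00124 kg/m³.

0.00124 kg/m³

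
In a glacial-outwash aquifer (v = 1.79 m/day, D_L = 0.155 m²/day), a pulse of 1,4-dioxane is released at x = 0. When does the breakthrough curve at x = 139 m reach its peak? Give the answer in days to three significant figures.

For the 1D instantaneous-source solution, setting ∂C/∂t = 0 at fixed x gives v²t² + 2Dt − x² = 0, so t = (√(D² + v²x²) − D)/v².
√(D² + v²x²) = √(0.155² + 1.79² × 139²) = 248.8; v² = 3.2041.
t = (248.8 − 0.155)/3.2041 = 77.6 days (vs. the pure-advection estimate x/v = 77.7 d).

77.6 days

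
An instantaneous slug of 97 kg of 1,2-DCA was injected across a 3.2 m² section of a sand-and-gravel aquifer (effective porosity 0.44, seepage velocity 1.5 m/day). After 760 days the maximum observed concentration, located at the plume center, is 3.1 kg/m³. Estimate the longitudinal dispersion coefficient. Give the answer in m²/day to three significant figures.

At the plume center C_max = M/(n_e·A·√(4πDt)), so D = M²/(4πt·(n_e·A·C_max)²).
n_e·A·C_max = 0.44 × 3.2 × 3.1 = 4.365 kg/m.
D = 97²/(4π × 760 × 4.365²) = 0.0517 m²/day.

0.0517 m²/day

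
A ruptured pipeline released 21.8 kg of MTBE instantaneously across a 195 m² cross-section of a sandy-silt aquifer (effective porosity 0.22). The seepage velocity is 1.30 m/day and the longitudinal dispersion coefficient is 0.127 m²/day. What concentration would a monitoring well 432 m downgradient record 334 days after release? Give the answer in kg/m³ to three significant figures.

0.0214 kg/m³

For an instantaneous plane source, C(x,t) = M/(n_e·A·√(4πDt)) · exp(−(x−vt)²/(4Dt)), with n_e·A the pore (flow) area.
Plume center vt = 1.30 × 334 = 434.2 m, so the well at 432 m is 2.2 m upgradient of the peak.
√(4πDt) = 23.09 m, giving peak height M/(n_e·A·√(4πDt)) = 21.8/(0.22 × 195 × 23.09) = 0.02201 kg/m³.
(x−vt)²/(4Dt) = (-2.2)²/(4 × 0.127 × 334) = 0.02853; exp(−0.02853) = 0.9719.
C = 0.02201 × 0.9719 = 0.0214 kg/m³.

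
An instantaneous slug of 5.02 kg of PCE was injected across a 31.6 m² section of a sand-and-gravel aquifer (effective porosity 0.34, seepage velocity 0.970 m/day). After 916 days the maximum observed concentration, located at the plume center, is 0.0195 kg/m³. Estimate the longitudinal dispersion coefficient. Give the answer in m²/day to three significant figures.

0.0499 m²/day

At the plume center C_max = M/(n_e·A·√(4πDt)), so D = M²/(4πt·(n_e·A·C_max)²).
n_e·A·C_max = 0.34 × 31.6 × 0.0195 = 0.2095 kg/m.
D = 5.02²/(4π × 916 × 0.2095²) = 0.0499 m²/day.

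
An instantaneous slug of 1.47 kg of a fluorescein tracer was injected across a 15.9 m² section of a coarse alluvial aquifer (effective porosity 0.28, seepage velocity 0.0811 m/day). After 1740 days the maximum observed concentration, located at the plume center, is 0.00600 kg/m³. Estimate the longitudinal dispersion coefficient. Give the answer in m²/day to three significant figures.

0.139 m²/day

At the plume center C_max = M/(n_e·A·√(4πDt)), so D = M²/(4πt·(n_e·A·C_max)²).
n_e·A·C_max = 0.28 × 15.9 × 0.00600 = 0.02671 kg/m.
D = 1.47²/(4π × 1740 × 0.02671²) = 0.139 m²/day.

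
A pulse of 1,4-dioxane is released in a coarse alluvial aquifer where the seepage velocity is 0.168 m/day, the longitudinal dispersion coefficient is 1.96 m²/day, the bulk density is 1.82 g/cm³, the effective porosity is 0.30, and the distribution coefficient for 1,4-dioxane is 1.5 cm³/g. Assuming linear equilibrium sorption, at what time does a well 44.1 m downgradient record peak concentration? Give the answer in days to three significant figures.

Retardation factor R = 1 + ρ_b·K_d/n = 1 + 1.82 × 1.5/0.30 = 10.10.
Sorption retards both mechanisms: v_R = v/R = 0.01663 m/day, D_R = D/R = 0.1941 m²/day.
Peak time from v_R²t² + 2D_R t − x² = 0: t = (√(D_R² + v_R²x²) − D_R)/v_R².
√(D_R² + v_R²x²) = √(0.1941² + 0.01663² × 44.1²) = 0.7586; v_R² = 0.0002766.
t = (0.7586 − 0.1941)/0.0002766 = 2040 days.

2040 days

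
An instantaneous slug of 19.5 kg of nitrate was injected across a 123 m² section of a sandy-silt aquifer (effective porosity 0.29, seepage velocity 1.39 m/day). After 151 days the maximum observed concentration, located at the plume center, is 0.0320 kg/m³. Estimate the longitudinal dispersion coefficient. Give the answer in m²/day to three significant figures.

At the plume center C_max = M/(n_e·A·√(4πDt)), so D = M²/(4πt·(n_e·A·C_max)²).
n_e·A·C_max = 0.29 × 123 × 0.0320 = 1.141 kg/m.
D = 19.5²/(4π × 151 × 1.141²) = 0.154 m²/day.

0.154 m²/day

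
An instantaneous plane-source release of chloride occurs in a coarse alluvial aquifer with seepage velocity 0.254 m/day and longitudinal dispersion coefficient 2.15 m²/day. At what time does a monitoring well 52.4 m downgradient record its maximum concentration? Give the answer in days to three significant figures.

For the 1D instantaneous-source solution, setting ∂C/∂t = 0 at fixed x gives v²t² + 2Dt − x² = 0, so t = (√(D² + v²x²) − D)/v².
√(D² + v²x²) = √(2.15² + 0.254² × 52.4²) = 13.48; v² = 0.064516.
t = (13.48 − 2.15)/0.064516 = 176 days (vs. the pure-advection estimate x/v = 206 d).

176 days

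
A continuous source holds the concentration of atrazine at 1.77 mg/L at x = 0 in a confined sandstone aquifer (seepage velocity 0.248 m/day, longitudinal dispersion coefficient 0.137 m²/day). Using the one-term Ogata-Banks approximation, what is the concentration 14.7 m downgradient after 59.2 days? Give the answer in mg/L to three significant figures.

0.882 mg/L

For a continuous step input, C/C₀ ≈ ½·erfc((x−vt)/(2√(Dt))).
vt = 0.248 × 59.2 = 14.6816 m and 2√(Dt) = 2√(0.137 × 59.2) = 5.696 m.
Argument (x−vt)/(2√(Dt)) = (14.7 − 14.6816)/5.696 = 0.003230; ½·erfc(0.003230) = 0.4982.
C = 1.77 × 0.4982 = 0.882 mg/L.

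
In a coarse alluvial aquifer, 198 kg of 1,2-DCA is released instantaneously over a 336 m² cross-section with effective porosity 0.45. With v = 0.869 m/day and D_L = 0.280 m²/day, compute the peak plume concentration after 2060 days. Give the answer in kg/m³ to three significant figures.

0.0154 kg/m³

The peak of an instantaneous 1D plume sits at x = vt; there the Gaussian factor is 1 and C_max = M/(n_e·A·√(4πDt)), where n_e·A is the pore area the mass is dissolved in.
√(4πDt) = √(4π × 0.280 × 2060) = 85.14 m, so C_max = 198/(0.45 × 336 × 85.14) = 0.0154 kg/m³.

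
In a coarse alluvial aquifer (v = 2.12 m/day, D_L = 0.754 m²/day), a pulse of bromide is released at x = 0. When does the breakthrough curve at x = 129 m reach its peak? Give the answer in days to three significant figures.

60.7 days

For the 1D instantaneous-source solution, setting ∂C/∂t = 0 at fixed x gives v²t² + 2Dt − x² = 0, so t = (√(D² + v²x²) − D)/v².
√(D² + v²x²) = √(0.754² + 2.12² × 129²) = 273.5; v² = 4.4944.
t = (273.5 − 0.754)/4.4944 = 60.7 days (vs. the pure-advection estimate x/v = 60.8 d).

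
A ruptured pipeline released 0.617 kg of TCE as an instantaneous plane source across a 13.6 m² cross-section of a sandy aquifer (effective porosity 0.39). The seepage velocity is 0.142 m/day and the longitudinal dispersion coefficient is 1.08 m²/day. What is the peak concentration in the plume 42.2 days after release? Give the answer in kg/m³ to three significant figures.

The peak of an instantaneous 1D plume sits at x = vt; there the Gaussian factor is 1 and C_max = M/(n_e·A·√(4πDt)), where n_e·A is the pore area the mass is dissolved in.
√(4πDt) = √(4π × 1.08 × 42.2) = 23.93 m, so C_max = 0.617/(0.39 × 13.6 × 23.93) = 0.00486 kg/m³.

0.00486 kg/m³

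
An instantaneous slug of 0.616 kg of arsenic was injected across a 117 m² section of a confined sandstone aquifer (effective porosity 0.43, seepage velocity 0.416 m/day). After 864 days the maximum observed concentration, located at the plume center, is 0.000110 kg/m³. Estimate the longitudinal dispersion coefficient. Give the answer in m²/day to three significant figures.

1.14 m²/day

At the plume center C_max = M/(n_e·A·√(4πDt)), so D = M²/(4πt·(n_e·A·C_max)²).
n_e·A·C_max = 0.43 × 117 × 0.000110 = 0.005534 kg/m.
D = 0.616²/(4π × 864 × 0.005534²) = 1.14 m²/day.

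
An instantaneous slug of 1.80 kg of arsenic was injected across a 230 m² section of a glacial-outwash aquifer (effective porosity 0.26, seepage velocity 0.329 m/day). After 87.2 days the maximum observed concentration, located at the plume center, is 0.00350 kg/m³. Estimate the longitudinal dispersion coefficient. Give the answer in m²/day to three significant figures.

0.0675 m²/day

At the plume center C_max = M/(n_e·A·√(4πDt)), so D = M²/(4πt·(n_e·A·C_max)²).
n_e·A·C_max = 0.26 × 230 × 0.00350 = 0.2093 kg/m.
D = 1.80²/(4π × 87.2 × 0.2093²) = 0.0675 m²/day.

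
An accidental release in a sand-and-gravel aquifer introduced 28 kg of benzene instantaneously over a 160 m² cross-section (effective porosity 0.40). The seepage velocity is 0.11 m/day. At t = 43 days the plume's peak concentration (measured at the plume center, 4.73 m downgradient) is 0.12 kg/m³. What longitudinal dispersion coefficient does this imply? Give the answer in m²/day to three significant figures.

0.0246 m²/day

At the plume center C_max = M/(n_e·A·√(4πDt)), so D = M²/(4πt·(n_e·A·C_max)²).
n_e·A·C_max = 0.40 × 160 × 0.12 = 7.680 kg/m.
D = 28²/(4π × 43 × 7.680²) = 0.0246 m²/day.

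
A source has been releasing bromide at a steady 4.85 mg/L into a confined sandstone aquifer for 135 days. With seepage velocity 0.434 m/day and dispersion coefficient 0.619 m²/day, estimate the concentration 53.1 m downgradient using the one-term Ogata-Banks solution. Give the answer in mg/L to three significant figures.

For a continuous step input, C/C₀ ≈ ½·erfc((x−vt)/(2√(Dt))).
vt = 0.434 × 135 = 58.59 m and 2√(Dt) = 2√(0.619 × 135) = 18.28 m.
Argument (x−vt)/(2√(Dt)) = (53.1 − 58.59)/18.28 = -0.3003; ½·erfc(-0.3003) = 0.6645.
C = 4.85 × 0.6645 = 3.22 mg/L.

3.22 mg/L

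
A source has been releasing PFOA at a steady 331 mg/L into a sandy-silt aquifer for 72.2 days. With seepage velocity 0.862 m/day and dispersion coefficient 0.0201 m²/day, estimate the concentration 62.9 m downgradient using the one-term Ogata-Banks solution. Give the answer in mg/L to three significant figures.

For a continuous step input, C/C₀ ≈ ½·erfc((x−vt)/(2√(Dt))).
vt = 0.862 × 72.2 = 62.2364 m and 2√(Dt) = 2√(0.0201 × 72.2) = 2.409 m.
Argument (x−vt)/(2√(Dt)) = (62.9 − 62.2364)/2.409 = 0.2755; ½·erfc(0.2755) = 0.3484.
C = 331 × 0.3484 = 115 mg/L.

115 mg/L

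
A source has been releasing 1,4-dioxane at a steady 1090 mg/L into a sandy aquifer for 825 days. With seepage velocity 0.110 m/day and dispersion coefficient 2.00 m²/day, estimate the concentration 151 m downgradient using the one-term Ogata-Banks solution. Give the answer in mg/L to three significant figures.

For a continuous step input, C/C₀ ≈ ½·erfc((x−vt)/(2√(Dt))).
vt = 0.110 × 825 = 90.75 m and 2√(Dt) = 2√(2.00 × 825) = 81.24 m.
Argument (x−vt)/(2√(Dt)) = (151 − 90.75)/81.24 = 0.7416; ½·erfc(0.7416) = 0.1471.
C = 1090 × 0.1471 = 160 mg/L.

160 mg/L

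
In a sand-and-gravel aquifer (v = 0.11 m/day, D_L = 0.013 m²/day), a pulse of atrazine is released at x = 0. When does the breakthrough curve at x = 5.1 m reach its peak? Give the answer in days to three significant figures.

For the 1D instantaneous-source solution, setting ∂C/∂t = 0 at fixed x gives v²t² + 2Dt − x² = 0, so t = (√(D² + v²x²) − D)/v².
√(D² + v²x²) = √(0.013² + 0.11² × 5.1²) = 0.5612; v² = 0.0121.
t = (0.5612 − 0.013)/0.0121 = 45.3 days (vs. the pure-advection estimate x/v = 46.4 d).

45.3 days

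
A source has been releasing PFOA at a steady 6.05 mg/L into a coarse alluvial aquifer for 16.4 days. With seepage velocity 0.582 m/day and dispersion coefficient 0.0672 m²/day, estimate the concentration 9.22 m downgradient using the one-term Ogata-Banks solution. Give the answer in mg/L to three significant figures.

3.55 mg/L

For a continuous step input, C/C₀ ≈ ½·erfc((x−vt)/(2√(Dt))).
vt = 0.582 × 16.4 = 9.5448 m and 2√(Dt) = 2√(0.0672 × 16.4) = 2.100 m.
Argument (x−vt)/(2√(Dt)) = (9.22 − 9.5448)/2.100 = -0.1547; ½·erfc(-0.1547) = 0.5866.
C = 6.05 × 0.5866 = 3.55 mg/L.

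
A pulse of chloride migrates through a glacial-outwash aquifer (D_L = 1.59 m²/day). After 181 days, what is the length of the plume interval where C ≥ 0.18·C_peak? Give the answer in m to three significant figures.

The plume is Gaussian with σ = √(2Dt) = √(2 × 1.59 × 181) = 23.99 m.
C/C_peak = exp(−Δx²/(2σ²)) = 0.18 ⇒ Δx = σ·√(−2 ln 0.18) = 23.99 × 1.852 = 44.43 m.
Width = 2Δx = 88.9 m.

88.9 m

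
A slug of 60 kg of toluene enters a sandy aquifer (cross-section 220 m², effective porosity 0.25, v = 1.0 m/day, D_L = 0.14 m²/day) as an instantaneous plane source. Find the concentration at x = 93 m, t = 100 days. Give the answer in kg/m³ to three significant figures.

0.0343 kg/m³

For an instantaneous plane source, C(x,t) = M/(n_e·A·√(4πDt)) · exp(−(x−vt)²/(4Dt)), with n_e·A the pore (flow) area.
Plume center vt = 1.0 × 100 = 100 m, so the well at 93 m is 7 m upgradient of the peak.
√(4πDt) = 13.26 m, giving peak height M/(n_e·A·√(4πDt)) = 60/(0.25 × 220 × 13.26) = 0.08227 kg/m³.
(x−vt)²/(4Dt) = (-7)²/(4 × 0.14 × 100) = 0.8750; exp(−0.8750) = 0.4169.
C = 0.08227 × 0.4169 = 0.0343 kg/m³.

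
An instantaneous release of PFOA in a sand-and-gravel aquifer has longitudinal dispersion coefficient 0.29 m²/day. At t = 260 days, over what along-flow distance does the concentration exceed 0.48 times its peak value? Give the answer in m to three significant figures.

29.8 m

The plume is Gaussian with σ = √(2Dt) = √(2 × 0.29 × 260) = 12.28 m.
C/C_peak = exp(−Δx²/(2σ²)) = 0.48 ⇒ Δx = σ·√(−2 ln 0.48) = 12.28 × 1.212 = 14.88 m.
Width = 2Δx = 29.8 m.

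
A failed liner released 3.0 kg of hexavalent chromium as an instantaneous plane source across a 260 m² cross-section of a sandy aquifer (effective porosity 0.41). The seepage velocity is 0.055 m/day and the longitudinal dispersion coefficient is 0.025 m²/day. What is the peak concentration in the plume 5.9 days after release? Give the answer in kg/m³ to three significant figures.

0.0207 kg/m³

The peak of an instantaneous 1D plume sits at x = vt; there the Gaussian factor is 1 and C_max = M/(n_e·A·√(4πDt)), where n_e·A is the pore area the mass is dissolved in.
√(4πDt) = √(4π × 0.025 × 5.9) = 1.361 m, so C_max = 3.0/(0.41 × 260 × 1.361) = 0.0207 kg/m³.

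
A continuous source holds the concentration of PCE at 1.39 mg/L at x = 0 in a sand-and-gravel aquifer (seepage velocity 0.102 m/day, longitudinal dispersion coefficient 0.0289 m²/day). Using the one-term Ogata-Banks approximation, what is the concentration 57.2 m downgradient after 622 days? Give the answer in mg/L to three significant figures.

For a continuous step input, C/C₀ ≈ ½·erfc((x−vt)/(2√(Dt))).
vt = 0.102 × 622 = 63.444 m and 2√(Dt) = 2√(0.0289 × 622) = 8.480 m.
Argument (x−vt)/(2√(Dt)) = (57.2 − 63.444)/8.480 = -0.7363; ½·erfc(-0.7363) = 0.8511.
C = 1.39 × 0.8511 = 1.18 mg/L.

1.18 mg/L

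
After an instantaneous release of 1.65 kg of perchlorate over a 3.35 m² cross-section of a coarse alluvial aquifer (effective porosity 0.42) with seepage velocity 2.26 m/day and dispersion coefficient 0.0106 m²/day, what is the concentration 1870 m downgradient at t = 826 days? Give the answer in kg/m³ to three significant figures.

For an instantaneous plane source, C(x,t) = M/(n_e·A·√(4πDt)) · exp(−(x−vt)²/(4Dt)), with n_e·A the pore (flow) area.
Plume center vt = 2.26 × 826 = 1866.76 m, so the well at 1870 m is 3.24 m downgradient of the peak.
√(4πDt) = 10.49 m, giving peak height M/(n_e·A·√(4πDt)) = 1.65/(0.42 × 3.35 × 10.49) = 0.1118 kg/m³.
(x−vt)²/(4Dt) = (3.24)²/(4 × 0.0106 × 826) = 0.2997; exp(−0.2997) = 0.7410.
C = 0.1118 × 0.7410 = 0.0828 kg/m³.

0.0828 kg/m³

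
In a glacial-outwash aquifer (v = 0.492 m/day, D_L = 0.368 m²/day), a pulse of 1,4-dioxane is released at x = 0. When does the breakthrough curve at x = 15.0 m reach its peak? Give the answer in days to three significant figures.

29.0 days

For the 1D instantaneous-source solution, setting ∂C/∂t = 0 at fixed x gives v²t² + 2Dt − x² = 0, so t = (√(D² + v²x²) − D)/v².
√(D² + v²x²) = √(0.368² + 0.492² × 15.0²) = 7.389; v² = 0.242064.
t = (7.389 − 0.368)/0.242064 = 29.0 days (vs. the pure-advection estimate x/v = 30.5 d).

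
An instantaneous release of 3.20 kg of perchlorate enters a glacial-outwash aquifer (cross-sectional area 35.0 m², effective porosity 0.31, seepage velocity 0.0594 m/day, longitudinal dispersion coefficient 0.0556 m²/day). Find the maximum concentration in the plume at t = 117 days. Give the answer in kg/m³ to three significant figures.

0.0326 kg/m³

The peak of an instantaneous 1D plume sits at x = vt; there the Gaussian factor is 1 and C_max = M/(n_e·A·√(4πDt)), where n_e·A is the pore area the mass is dissolved in.
√(4πDt) = √(4π × 0.0556 × 117) = 9.041 m, so C_max = 3.20/(0.31 × 35.0 × 9.041) = 0.0326 kg/m³.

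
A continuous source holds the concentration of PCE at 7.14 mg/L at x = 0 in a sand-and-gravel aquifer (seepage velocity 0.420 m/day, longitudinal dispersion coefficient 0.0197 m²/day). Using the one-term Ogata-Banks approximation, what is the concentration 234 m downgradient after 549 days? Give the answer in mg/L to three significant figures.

1.65 mg/L

For a continuous step input, C/C₀ ≈ ½·erfc((x−vt)/(2√(Dt))).
vt = 0.420 × 549 = 230.58 m and 2√(Dt) = 2√(0.0197 × 549) = 6.577 m.
Argument (x−vt)/(2√(Dt)) = (234 − 230.58)/6.577 = 0.5200; ½·erfc(0.5200) = 0.2311.
C = 7.14 × 0.2311 = 1.65 mg/L.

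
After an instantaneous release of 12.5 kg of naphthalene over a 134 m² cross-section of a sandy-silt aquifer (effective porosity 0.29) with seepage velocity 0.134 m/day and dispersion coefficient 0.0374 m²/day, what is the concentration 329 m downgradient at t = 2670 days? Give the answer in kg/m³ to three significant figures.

For an instantaneous plane source, C(x,t) = M/(n_e·A·√(4πDt)) · exp(−(x−vt)²/(4Dt)), with n_e·A the pore (flow) area.
Plume center vt = 0.134 × 2670 = 357.78 m, so the well at 329 m is 28.78 m upgradient of the peak.
√(4πDt) = 35.42 m, giving peak height M/(n_e·A·√(4πDt)) = 12.5/(0.29 × 134 × 35.42) = 0.009082 kg/m³.
(x−vt)²/(4Dt) = (-28.78)²/(4 × 0.0374 × 2670) = 2.074; exp(−2.074) = 0.1257.
C = 0.009082 × 0.1257 = 0.00114 kg/m³.

0.00114 kg/m³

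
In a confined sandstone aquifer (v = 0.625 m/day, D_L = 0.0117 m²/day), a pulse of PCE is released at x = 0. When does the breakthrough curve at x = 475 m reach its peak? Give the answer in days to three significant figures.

760 days

For the 1D instantaneous-source solution, setting ∂C/∂t = 0 at fixed x gives v²t² + 2Dt − x² = 0, so t = (√(D² + v²x²) − D)/v².
√(D² + v²x²) = √(0.0117² + 0.625² × 475²) = 296.9; v² = 0.390625.
t = (296.9 − 0.0117)/0.390625 = 760 days (vs. the pure-advection estimate x/v = 760 d).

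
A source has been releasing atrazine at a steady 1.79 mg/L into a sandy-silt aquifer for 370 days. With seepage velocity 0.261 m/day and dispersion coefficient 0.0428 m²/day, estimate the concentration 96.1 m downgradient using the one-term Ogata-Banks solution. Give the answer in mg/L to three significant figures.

0.955 mg/L

For a continuous step input, C/C₀ ≈ ½·erfc((x−vt)/(2√(Dt))).
vt = 0.261 × 370 = 96.57 m and 2√(Dt) = 2√(0.0428 × 370) = 7.959 m.
Argument (x−vt)/(2√(Dt)) = (96.1 − 96.57)/7.959 = -0.05905; ½·erfc(-0.05905) = 0.5333.
C = 1.79 × 0.5333 = 0.955 mg/L.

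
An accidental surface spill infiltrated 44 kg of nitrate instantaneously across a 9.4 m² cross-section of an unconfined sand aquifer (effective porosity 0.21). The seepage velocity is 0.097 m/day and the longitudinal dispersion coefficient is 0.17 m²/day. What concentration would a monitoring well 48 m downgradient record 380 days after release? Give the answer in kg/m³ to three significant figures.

For an instantaneous plane source, C(x,t) = M/(n_e·A·√(4πDt)) · exp(−(x−vt)²/(4Dt)), with n_e·A the pore (flow) area.
Plume center vt = 0.097 × 380 = 36.86 m, so the well at 48 m is 11.14 m downgradient of the peak.
√(4πDt) = 28.49 m, giving peak height M/(n_e·A·√(4πDt)) = 44/(0.21 × 9.4 × 28.49) = 0.7824 kg/m³.
(x−vt)²/(4Dt) = (11.14)²/(4 × 0.17 × 380) = 0.4803; exp(−0.4803) = 0.6186.
C = 0.7824 × 0.6186 = 0.484 kg/m³.

0.484 kg/m³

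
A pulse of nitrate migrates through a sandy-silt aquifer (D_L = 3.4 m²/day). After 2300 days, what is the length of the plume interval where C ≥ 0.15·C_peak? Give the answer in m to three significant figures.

The plume is Gaussian with σ = √(2Dt) = √(2 × 3.4 × 2300) = 125.1 m.
C/C_peak = exp(−Δx²/(2σ²)) = 0.15 ⇒ Δx = σ·√(−2 ln 0.15) = 125.1 × 1.948 = 243.7 m.
Width = 2Δx = 487 m.

487 m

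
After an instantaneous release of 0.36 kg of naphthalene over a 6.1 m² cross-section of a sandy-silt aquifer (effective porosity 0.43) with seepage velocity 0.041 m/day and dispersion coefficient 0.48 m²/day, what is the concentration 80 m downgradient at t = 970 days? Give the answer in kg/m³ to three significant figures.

For an instantaneous plane source, C(x,t) = M/(n_e·A·√(4πDt)) · exp(−(x−vt)²/(4Dt)), with n_e·A the pore (flow) area.
Plume center vt = 0.041 × 970 = 39.77 m, so the well at 80 m is 40.23 m downgradient of the peak.
√(4πDt) = 76.49 m, giving peak height M/(n_e·A·√(4πDt)) = 0.36/(0.43 × 6.1 × 76.49) = 0.001794 kg/m³.
(x−vt)²/(4Dt) = (40.23)²/(4 × 0.48 × 970) = 0.8690; exp(−0.8690) = 0.4194.
C = 0.001794 × 0.4194 = 0.000752 kg/m³.

0.000752 kg/m³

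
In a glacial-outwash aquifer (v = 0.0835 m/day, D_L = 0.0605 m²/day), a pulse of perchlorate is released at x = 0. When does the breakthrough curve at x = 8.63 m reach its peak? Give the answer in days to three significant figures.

For the 1D instantaneous-source solution, setting ∂C/∂t = 0 at fixed x gives v²t² + 2Dt − x² = 0, so t = (√(D² + v²x²) − D)/v².
√(D² + v²x²) = √(0.0605² + 0.0835² × 8.63²) = 0.7231; v² = 0.00697225.
t = (0.7231 − 0.0605)/0.00697225 = 95.0 days (vs. the pure-advection estimate x/v = 103 d).

95.0 days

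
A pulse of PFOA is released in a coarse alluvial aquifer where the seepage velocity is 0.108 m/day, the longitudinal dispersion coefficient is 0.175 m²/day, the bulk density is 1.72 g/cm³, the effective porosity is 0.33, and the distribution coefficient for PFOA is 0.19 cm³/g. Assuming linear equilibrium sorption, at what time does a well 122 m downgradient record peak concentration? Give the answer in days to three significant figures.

Retardation factor R = 1 + ρ_b·K_d/n = 1 + 1.72 × 0.19/0.33 = 1.990.
Sorption retards both mechanisms: v_R = v/R = 0.05427 m/day, D_R = D/R = 0.08794 m²/day.
Peak time from v_R²t² + 2D_R t − x² = 0: t = (√(D_R² + v_R²x²) − D_R)/v_R².
√(D_R² + v_R²x²) = √(0.08794² + 0.05427² × 122²) = 6.622; v_R² = 0.002945.
t = (6.622 − 0.08794)/0.002945 = 2220 days.

2220 days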